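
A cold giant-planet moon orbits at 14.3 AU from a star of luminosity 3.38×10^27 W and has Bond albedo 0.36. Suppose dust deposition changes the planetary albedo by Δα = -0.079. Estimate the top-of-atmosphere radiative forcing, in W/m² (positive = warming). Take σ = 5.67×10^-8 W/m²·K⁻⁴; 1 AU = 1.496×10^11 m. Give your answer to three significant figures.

1.16 W/m²

d = 14.3 × 1.496×10^11 m = 2.139×10^12 m.
Flux at the orbit: S = L/(4πd²) = 3.38×10^27/(4π·(2.14×10^12)²) = 58.77 W/m².
The change in absorbed flux is Δ[S(1−α)/4] = −SΔα/4 = 1.161 W/m².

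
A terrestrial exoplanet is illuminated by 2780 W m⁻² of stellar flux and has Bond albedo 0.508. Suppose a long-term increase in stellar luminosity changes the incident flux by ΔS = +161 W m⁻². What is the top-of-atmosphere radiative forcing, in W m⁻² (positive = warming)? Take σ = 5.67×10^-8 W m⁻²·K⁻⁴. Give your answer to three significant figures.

TOA radiative forcing: ΔF = (1−α)ΔS/4 = 0.492·(+161)/4 = 19.80 W m⁻².

19.8 W m⁻²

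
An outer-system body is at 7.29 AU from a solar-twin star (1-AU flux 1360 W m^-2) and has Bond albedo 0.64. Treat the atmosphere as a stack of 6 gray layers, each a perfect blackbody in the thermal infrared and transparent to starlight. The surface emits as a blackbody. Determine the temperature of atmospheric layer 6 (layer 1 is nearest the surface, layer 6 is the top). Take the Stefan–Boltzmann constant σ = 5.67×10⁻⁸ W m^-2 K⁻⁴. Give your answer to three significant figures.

Irradiance scales as 1/d², so S = 1360 W m^-2 × (1/7.29)² = 25.59 W m^-2.
The effective emission temperature is T_e = [S(1−α)/(4σ)]^¼ = 79.83 K.
Each opaque layer satisfies 2T_j⁴ = T_{j−1}⁴ + T_{j+1}⁴, giving T_k⁴ = (N+1−k)T_e⁴.
T_6 = (1)^(1/4)·79.83 = 79.83 K.

79.8 K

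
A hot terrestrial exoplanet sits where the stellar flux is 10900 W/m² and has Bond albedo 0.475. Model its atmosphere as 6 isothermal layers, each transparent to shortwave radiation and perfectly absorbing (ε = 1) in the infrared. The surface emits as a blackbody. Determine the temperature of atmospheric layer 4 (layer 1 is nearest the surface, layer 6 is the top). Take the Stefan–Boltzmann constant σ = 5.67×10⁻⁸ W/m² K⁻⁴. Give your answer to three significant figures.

The effective emission temperature is T_e = [S(1−α)/(4σ)]^¼ = 398.6 K.
Each opaque layer satisfies 2T_j⁴ = T_{j−1}⁴ + T_{j+1}⁴, giving T_k⁴ = (N+1−k)T_e⁴.
With k = 4: T_4 = (6+1−4)^¼·398.6 K = 524.5 K.

525 K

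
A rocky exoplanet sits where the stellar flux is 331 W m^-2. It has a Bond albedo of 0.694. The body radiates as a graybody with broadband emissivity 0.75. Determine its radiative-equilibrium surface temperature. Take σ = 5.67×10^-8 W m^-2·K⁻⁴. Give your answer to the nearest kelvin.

156 K

Averaging over the sphere, the absorbed flux is S(1−α)/4 = 25.32 W m^-2.
Equating to εσT⁴ with ε = 0.75: T = (25.32/0.75σ)^(1/4) = 156.2 K.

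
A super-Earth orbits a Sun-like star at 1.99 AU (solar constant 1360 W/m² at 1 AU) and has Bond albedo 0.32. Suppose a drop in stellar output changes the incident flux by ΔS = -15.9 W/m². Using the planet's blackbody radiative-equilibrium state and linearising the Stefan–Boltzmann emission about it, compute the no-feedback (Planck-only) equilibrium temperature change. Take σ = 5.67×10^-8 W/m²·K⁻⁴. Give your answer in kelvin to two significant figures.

-2.1 K

Flux at the orbit: S = 1360/(1.99)² = 343.4 W/m².
Reference equilibrium: T_e = [S(1−α)/(4σ)]^(1/4) = 179.1 K.
TOA radiative forcing: ΔF = (1−α)ΔS/4 = 0.68·(-15.9)/4 = -2.703 W/m².
Linearising σT⁴ gives d(σT⁴)/dT = 4σT_e³ = 1.304 W/m² per K.
Hence the no-feedback warming is ΔF/(4σT_e³) = -2.07 K.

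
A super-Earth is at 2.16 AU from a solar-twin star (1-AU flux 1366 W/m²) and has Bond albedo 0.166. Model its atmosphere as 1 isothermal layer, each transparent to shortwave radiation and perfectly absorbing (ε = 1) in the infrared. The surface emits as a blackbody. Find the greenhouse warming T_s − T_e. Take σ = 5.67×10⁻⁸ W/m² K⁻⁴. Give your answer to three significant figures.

By the inverse-square law, S = 1366/2.16² = 292.8 W/m².
OLR = S(1−α)/4 = 61.04 W/m²; the top layer radiates at T_e = 181.1 K.
Surface: T_s = (2)^¼·T_e = 215.4 K.
So the greenhouse effect raises the surface by 215.4 − 181.1 = 34.27 K.

34.3 K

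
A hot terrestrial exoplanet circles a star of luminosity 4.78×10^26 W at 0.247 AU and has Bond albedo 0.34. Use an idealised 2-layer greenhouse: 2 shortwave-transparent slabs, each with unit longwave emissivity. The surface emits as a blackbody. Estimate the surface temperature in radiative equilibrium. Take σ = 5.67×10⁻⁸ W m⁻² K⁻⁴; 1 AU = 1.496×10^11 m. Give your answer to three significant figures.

702 K

Orbital distance: d = 0.247 AU = 3.695×10^10 m.
S = L/(4πd²) = 27860 W m⁻².
Top-of-atmosphere balance: σT_e⁴ = S(1−α)/4 = 4597 W m⁻² → T_e = 533.6 K.
Layer-by-layer balance gives σT_s⁴ = (N+1)σT_e⁴, so T_s = 3^¼·533.6 = 702.3 K.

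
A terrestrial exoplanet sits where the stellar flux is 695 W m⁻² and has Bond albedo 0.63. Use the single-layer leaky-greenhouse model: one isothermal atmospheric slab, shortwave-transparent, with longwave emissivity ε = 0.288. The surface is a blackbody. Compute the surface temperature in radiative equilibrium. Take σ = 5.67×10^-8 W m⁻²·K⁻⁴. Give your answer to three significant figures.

Effective emission temperature (TOA balance): σT_e⁴ = S(1−α)/4 = 64.29 W m⁻² → T_e = 183.5 K.
The surface balance (absorbed SW + ε·downward IR = σT_s⁴) with T_a⁴ = T_s⁴/2 reduces to T_s = T_e·[2/(2−ε)]^¼ = 190.8 K.

191 K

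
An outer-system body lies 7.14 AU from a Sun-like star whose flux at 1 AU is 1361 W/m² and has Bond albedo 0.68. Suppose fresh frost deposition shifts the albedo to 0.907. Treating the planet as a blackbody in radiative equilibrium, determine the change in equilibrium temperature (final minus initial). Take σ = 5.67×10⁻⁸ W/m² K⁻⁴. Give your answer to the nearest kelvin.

-21 K

Irradiance scales as 1/d², so S = 1361 W/m² × (1/7.14)² = 26.70 W/m².
Initial: T₁ = [S(1−0.68)/(4σ)]^(1/4) = 78.34 K.
Final:   T₂ = [S(1−0.907)/(4σ)]^(1/4) = 57.52 K.
ΔT = T₂ − T₁ = -20.82 K.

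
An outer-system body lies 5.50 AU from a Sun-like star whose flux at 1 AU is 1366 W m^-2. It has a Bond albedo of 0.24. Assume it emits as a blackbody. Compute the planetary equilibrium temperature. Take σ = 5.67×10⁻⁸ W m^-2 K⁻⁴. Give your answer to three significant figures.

111 kelvin

Irradiance scales as 1/d², so S = 1366 W m^-2 × (1/5.50)² = 45.16 W m^-2.
The planet absorbs (1−α)S over its disc πR² and re-emits over 4πR², so the mean absorbed flux is (1−0.24)·45.16/4 = 8.580 W m^-2.
Set σT⁴ = 8.580 → T = (8.580/σ)^(1/4) = 110.9 K.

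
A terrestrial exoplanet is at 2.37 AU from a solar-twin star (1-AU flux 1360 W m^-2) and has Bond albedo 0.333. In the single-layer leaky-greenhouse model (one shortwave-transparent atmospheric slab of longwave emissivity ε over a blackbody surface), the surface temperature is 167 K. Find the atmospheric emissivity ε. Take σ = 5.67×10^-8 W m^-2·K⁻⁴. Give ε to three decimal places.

0.169

Irradiance scales as 1/d², so S = 1360 W m^-2 × (1/2.37)² = 242.1 W m^-2.
First, T_e = [242.1·(1−0.333)/(4σ)]^(1/4) = 163.4 K.
Since (2−ε)/2 = (T_e/T_s)⁴ = 0.9155, ε = 0.1690.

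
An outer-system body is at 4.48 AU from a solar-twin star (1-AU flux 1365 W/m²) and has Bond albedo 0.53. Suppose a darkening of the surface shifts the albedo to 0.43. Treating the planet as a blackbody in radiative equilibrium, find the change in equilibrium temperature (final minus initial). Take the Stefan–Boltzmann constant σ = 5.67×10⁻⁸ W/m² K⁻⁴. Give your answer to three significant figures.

Flux at the orbit: S = 1365/(4.48)² = 68.01 W/m².
With α = 0.53, T₁ = 109.0 K.
With α = 0.43, T₂ = 114.3 K.
Change: 114.3 − 109.0 = 5.383 K.

5.38 K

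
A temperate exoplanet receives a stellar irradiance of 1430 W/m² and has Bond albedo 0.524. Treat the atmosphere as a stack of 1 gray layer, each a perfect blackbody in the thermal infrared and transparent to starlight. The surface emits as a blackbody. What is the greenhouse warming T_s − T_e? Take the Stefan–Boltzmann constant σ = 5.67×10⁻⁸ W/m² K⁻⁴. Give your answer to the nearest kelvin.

44 K

The effective emission temperature is T_e = [S(1−α)/(4σ)]^¼ = 234.1 K.
Surface: T_s = (2)^¼·T_e = 278.3 K.
So the greenhouse effect raises the surface by 278.3 − 234.1 = 44.29 K.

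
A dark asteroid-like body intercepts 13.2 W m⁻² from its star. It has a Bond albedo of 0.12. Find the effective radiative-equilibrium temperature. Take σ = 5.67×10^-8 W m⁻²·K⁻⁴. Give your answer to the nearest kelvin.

The planet absorbs (1−α)S over its disc πR² and re-emits over 4πR², so the mean absorbed flux is (1−0.12)·13.20/4 = 2.904 W m⁻².
Balancing against σT⁴: T = (2.904/5.67×10⁻⁸)^(1/4) = 84.60 K.

85 K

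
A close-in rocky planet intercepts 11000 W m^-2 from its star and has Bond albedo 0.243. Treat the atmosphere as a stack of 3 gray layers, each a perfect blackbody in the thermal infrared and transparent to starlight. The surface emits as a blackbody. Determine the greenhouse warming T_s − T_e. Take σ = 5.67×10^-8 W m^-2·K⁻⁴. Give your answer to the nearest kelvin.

181 K

The effective emission temperature is T_e = [S(1−α)/(4σ)]^¼ = 437.7 K.
T_s = (N+1)^(1/4)·T_e = 619.1 K.
Warming: T_s − T_e = 181.3 K.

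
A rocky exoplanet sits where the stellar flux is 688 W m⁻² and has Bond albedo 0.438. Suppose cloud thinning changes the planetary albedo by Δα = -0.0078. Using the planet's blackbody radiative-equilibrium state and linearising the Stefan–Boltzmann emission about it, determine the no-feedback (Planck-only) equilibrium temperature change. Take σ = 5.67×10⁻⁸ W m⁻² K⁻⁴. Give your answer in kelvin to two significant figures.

The baseline emission temperature is T_e = 203.2 K.
ΔF = −(S/4)Δα = −(688.0/4)×(-0.0078) = 1.342 W m⁻².
Planck response: λ_P = 4σT_e³ = 4·5.67×10⁻⁸·(203.2)³ = 1.903 W m⁻²/K.
ΔT₀ = ΔF/λ_P = 1.342/1.903 = 0.705 K.

0.71 K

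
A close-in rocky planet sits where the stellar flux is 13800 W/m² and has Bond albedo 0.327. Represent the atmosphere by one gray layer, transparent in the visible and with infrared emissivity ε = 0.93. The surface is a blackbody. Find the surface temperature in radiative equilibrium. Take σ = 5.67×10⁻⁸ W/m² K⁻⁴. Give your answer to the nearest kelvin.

526 K

At the top of the atmosphere, σT_e⁴ = S(1−α)/4 = 2322 W/m², giving T_e = 449.8 K.
Surface balance with a leaky layer gives σT_s⁴ = σT_e⁴·2/(2−ε), so T_s = T_e·[2/(2−0.93)]^(1/4) = 526.0 K.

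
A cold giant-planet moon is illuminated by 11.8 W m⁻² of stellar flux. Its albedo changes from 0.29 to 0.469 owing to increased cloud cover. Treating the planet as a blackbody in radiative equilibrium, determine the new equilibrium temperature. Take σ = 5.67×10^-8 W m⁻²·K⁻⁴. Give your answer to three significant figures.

72.5 K

With the new albedo, S(1−α₂)/4 = 1.566 W m⁻², so T₂ = 72.50 K.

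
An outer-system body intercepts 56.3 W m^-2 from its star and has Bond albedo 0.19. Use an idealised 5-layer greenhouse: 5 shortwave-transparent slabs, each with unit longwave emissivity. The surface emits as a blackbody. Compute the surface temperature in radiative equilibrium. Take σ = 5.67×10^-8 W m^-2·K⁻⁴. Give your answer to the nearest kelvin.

OLR = S(1−α)/4 = 11.40 W m^-2; the top layer radiates at T_e = 119.1 K.
For an N-layer opaque stack, T_s⁴ = (N+1)T_e⁴, hence T_s = (6)^(1/4)×119.1 K = 186.4 K.

186 K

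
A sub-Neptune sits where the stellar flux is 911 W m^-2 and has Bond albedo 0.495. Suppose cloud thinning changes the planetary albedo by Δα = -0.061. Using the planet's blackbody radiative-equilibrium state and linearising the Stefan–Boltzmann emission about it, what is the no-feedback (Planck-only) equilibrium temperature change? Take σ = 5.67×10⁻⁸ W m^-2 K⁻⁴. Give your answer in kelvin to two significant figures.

6.4 K

Reference equilibrium: T_e = [S(1−α)/(4σ)]^(1/4) = 212.2 K.
ΔF = −(S/4)Δα = −(911.0/4)×(-0.061) = 13.89 W m^-2.
The Planck feedback parameter is 4σT_e³ = 2.168 W m^-2/K.
ΔT₀ = ΔF/λ_P = 13.89/2.168 = 6.41 K.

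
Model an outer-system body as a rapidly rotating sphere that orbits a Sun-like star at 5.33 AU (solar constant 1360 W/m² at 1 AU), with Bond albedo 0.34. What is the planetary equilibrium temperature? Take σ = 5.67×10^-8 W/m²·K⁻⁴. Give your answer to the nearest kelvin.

109 K

By the inverse-square law, S = 1360/5.33² = 47.87 W/m².
Absorbed flux (global mean): S(1−α)/4 = 47.87·0.66/4 = 7.899 W/m².
Set σT⁴ = 7.899 → T = (7.899/σ)^(1/4) = 108.6 K.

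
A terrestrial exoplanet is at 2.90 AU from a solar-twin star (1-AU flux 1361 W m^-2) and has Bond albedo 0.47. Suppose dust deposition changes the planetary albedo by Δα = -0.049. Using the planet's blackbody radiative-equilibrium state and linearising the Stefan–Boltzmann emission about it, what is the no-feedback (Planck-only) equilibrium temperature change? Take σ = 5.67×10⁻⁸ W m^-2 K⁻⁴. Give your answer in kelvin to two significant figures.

By the inverse-square law, S = 1361/2.90² = 161.8 W m^-2.
Reference equilibrium: T_e = [S(1−α)/(4σ)]^(1/4) = 139.5 K.
TOA radiative forcing: ΔF = −S·Δα/4 = −161.8·(-0.049)/4 = 1.982 W m^-2.
Linearising σT⁴ gives d(σT⁴)/dT = 4σT_e³ = 0.6151 W m^-2 per K.
ΔT₀ = ΔF/λ_P = 1.982/0.6151 = 3.22 K.

3.2 K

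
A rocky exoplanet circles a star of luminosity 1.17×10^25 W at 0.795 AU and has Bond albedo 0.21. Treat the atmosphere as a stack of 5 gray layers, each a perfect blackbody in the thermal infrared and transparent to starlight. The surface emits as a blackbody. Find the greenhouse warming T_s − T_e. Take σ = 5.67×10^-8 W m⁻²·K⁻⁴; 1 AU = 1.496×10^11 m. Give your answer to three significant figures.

69.5 K

d = 0.795 × 1.496×10^11 m = 1.189×10^11 m.
S = L/(4πd²) = 65.82 W m⁻².
Top-of-atmosphere balance: σT_e⁴ = S(1−α)/4 = 13.00 W m⁻² → T_e = 123.1 K.
T_s = (N+1)^(1/4)·T_e = 192.6 K.
So the greenhouse effect raises the surface by 192.6 − 123.1 = 69.54 K.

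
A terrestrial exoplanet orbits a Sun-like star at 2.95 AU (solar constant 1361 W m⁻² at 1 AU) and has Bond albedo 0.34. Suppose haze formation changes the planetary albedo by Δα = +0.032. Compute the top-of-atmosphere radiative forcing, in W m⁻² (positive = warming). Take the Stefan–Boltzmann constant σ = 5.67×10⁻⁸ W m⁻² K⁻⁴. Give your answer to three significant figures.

-1.25 W m⁻²

Irradiance scales as 1/d², so S = 1361 W m⁻² × (1/2.95)² = 156.4 W m⁻².
ΔF = −(S/4)Δα = −(156.4/4)×(+0.032) = -1.251 W m⁻².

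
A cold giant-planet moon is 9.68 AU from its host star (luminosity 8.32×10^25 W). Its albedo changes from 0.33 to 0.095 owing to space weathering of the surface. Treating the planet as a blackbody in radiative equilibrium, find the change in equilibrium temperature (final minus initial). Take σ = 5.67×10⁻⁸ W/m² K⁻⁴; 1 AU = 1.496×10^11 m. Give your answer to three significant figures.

d = 9.68 × 1.496×10^11 m = 1.448×10^12 m.
S = L/(4πd²) = 3.157 W/m².
Initial: T₁ = [S(1−0.33)/(4σ)]^(1/4) = 55.26 K.
With α = 0.095, T₂ = 59.58 K.
Change: 59.58 − 55.26 = 4.314 K.

4.31 kelvin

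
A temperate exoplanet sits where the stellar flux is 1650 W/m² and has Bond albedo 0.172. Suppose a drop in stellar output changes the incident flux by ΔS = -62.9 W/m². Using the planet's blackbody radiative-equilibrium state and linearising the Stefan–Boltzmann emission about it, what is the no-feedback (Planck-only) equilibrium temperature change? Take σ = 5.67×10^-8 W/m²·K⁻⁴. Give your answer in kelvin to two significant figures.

Unperturbed T_e = [1650·(1−0.172)/(4σ)]^¼ = 278.6 K.
TOA radiative forcing: ΔF = (1−α)ΔS/4 = 0.828·(-62.9)/4 = -13.02 W/m².
Linearising σT⁴ gives d(σT⁴)/dT = 4σT_e³ = 4.904 W/m² per K.
Hence the no-feedback warming is ΔF/(4σT_e³) = -2.66 K.

-2.7 kelvin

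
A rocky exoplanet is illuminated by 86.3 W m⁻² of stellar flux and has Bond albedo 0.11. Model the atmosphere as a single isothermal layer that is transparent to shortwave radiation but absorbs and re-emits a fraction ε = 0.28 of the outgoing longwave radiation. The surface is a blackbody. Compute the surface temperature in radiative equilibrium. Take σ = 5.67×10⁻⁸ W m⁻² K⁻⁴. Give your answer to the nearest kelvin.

At the top of the atmosphere, σT_e⁴ = S(1−α)/4 = 19.20 W m⁻², giving T_e = 135.7 K.
For a single slab of emissivity ε, T_s⁴ = 2T_e⁴/(2−ε); thus T_s = 135.7·(1.163)^(1/4) = 140.9 K.

141 K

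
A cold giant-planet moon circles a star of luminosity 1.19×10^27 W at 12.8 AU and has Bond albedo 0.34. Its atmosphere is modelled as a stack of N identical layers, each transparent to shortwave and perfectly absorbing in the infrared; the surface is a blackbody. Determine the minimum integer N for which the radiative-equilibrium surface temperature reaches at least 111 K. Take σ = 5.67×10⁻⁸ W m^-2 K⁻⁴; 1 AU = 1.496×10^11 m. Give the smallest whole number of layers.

Orbital distance: d = 12.8 AU = 1.915×10^12 m.
S = L/(4πd²) = 25.83 W m^-2.
OLR = S(1−α)/4 = 4.261 W m^-2; the top layer radiates at T_e = 93.11 K.
T_s = (N+1)^(1/4)·T_e ≥ 111 K requires N+1 ≥ (T_s/T_e)⁴ = (111/93.11)⁴ = 2.020.
Rounding up, N = 2.

2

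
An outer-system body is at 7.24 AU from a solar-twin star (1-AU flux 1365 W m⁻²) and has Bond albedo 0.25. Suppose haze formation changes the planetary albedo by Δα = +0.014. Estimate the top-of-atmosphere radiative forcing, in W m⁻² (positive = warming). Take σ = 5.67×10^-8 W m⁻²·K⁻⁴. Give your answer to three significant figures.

-0.0911 W m⁻²

By the inverse-square law, S = 1365/7.24² = 26.04 W m⁻².
ΔF = −(S/4)Δα = −(26.04/4)×(+0.014) = -0.09114 W m⁻².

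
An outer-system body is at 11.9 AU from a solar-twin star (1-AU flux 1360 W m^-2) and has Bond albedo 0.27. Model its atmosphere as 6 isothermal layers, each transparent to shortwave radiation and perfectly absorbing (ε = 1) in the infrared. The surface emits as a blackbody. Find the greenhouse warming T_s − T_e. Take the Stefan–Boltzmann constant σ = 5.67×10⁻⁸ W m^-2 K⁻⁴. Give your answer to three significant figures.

By the inverse-square law, S = 1360/11.9² = 9.604 W m^-2.
OLR = S(1−α)/4 = 1.753 W m^-2; the top layer radiates at T_e = 74.56 K.
T_s = (N+1)^(1/4)·T_e = 121.3 K.
So the greenhouse effect raises the surface by 121.3 − 74.56 = 46.72 K.

46.7 kelvin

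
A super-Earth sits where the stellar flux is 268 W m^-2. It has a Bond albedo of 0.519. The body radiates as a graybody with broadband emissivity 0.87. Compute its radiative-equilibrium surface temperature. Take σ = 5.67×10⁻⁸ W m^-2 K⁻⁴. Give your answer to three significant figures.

160 K

The planet absorbs (1−α)S over its disc πR² and re-emits over 4πR², so the mean absorbed flux is (1−0.519)·268.0/4 = 32.23 W m^-2.
Equating to εσT⁴ with ε = 0.87: T = (32.23/0.87σ)^(1/4) = 159.9 K.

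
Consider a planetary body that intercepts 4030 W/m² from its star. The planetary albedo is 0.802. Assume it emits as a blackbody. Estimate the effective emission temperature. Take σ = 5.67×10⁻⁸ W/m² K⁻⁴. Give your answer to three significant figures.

Averaging over the sphere, the absorbed flux is S(1−α)/4 = 199.5 W/m².
Balancing against σT⁴: T = (199.5/5.67×10⁻⁸)^(1/4) = 243.5 K.

244 K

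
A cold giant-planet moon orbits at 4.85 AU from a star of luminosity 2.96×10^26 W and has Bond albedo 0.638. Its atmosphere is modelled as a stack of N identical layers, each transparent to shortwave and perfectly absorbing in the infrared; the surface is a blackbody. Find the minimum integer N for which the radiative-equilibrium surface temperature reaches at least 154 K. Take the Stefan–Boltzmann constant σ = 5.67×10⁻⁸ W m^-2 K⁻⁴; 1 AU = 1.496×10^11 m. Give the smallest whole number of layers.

7

Orbital distance: d = 4.85 AU = 7.256×10^11 m.
Spreading L over a sphere of radius d: S = 2.96×10^26/(4π·7.26×10^11²) = 44.74 W m^-2.
The effective emission temperature is T_e = [S(1−α)/(4σ)]^¼ = 91.93 K.
Since T_s⁴ = (N+1)T_e⁴, we need N ≥ (T_s/T_e)⁴ − 1 = 6.876.
Rounding up, N = 7.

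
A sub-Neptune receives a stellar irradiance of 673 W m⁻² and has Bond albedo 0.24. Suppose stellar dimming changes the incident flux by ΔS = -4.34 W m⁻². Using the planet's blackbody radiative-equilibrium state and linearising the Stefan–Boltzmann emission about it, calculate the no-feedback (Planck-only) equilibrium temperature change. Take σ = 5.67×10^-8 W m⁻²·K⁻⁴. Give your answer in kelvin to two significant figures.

Reference equilibrium: T_e = [S(1−α)/(4σ)]^(1/4) = 217.9 K.
ΔF = Δ[S(1−α)]/4 = (1−0.24)·-4.34/4 = -0.8246 W m⁻².
The Planck feedback parameter is 4σT_e³ = 2.347 W m⁻²/K.
ΔT₀ = ΔF/λ_P = -0.8246/2.347 = -0.351 K.

-0.35 kelvin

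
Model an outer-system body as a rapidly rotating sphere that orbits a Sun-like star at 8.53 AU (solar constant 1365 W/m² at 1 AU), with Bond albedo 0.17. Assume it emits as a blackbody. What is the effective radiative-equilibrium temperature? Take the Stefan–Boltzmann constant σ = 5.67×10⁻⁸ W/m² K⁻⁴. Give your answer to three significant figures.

91.0 kelvin

Irradiance scales as 1/d², so S = 1365 W/m² × (1/8.53)² = 18.76 W/m².
Absorbed flux (global mean): S(1−α)/4 = 18.76·0.83/4 = 3.893 W/m².
Balancing against σT⁴: T = (3.893/5.67×10⁻⁸)^(1/4) = 91.03 K.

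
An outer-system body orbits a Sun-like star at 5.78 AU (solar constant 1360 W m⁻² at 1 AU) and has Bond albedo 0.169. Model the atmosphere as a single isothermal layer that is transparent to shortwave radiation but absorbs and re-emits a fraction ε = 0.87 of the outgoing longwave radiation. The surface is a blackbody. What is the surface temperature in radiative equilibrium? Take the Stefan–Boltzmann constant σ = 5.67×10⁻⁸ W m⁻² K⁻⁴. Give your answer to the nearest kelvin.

127 K

By the inverse-square law, S = 1360/5.78² = 40.71 W m⁻².
At the top of the atmosphere, σT_e⁴ = S(1−α)/4 = 8.457 W m⁻², giving T_e = 110.5 K.
The surface balance (absorbed SW + ε·downward IR = σT_s⁴) with T_a⁴ = T_s⁴/2 reduces to T_s = T_e·[2/(2−ε)]^¼ = 127.5 K.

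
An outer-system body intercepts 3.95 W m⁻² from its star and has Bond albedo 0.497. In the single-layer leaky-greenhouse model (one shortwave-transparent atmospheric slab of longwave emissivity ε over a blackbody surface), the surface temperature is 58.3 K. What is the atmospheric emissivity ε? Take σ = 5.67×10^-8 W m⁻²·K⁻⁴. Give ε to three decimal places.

TOA balance gives T_e = 54.40 K.
T_s⁴ = T_e⁴·2/(2−ε) → ε = 2 − 2(T_e/T_s)⁴ = 2 − 2·(54.40/58.3)⁴ = 0.4834.

0.483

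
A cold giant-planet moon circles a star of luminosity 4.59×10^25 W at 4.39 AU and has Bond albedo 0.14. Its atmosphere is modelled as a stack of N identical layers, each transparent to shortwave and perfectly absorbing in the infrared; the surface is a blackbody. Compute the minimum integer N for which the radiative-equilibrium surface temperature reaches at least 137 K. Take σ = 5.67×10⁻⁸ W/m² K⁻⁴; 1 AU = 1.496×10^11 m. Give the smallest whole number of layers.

d = 4.39 × 1.496×10^11 m = 6.567×10^11 m.
S = L/(4πd²) = 8.469 W/m².
Top-of-atmosphere balance: σT_e⁴ = S(1−α)/4 = 1.821 W/m² → T_e = 75.28 K.
T_s = (N+1)^(1/4)·T_e ≥ 137 K requires N+1 ≥ (T_s/T_e)⁴ = (137/75.28)⁴ = 10.970.
Rounding up, N = 10.

10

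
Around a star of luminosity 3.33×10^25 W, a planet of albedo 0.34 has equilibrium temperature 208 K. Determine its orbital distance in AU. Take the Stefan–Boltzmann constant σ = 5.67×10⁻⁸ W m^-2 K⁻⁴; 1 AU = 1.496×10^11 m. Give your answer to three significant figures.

Energy balance gives S = 4σT⁴/(1−α) = 643.2 W m^-2.
Then d = [L/(4πS)]^(1/2) = 6.419×10^10 m, i.e. 0.4291 AU.

0.429 AU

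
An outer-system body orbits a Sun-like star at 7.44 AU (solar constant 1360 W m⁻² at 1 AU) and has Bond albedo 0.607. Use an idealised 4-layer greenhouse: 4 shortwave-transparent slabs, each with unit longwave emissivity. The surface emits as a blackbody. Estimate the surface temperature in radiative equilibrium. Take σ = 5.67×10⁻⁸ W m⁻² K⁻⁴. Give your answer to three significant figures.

121 kelvin

Flux at the orbit: S = 1360/(7.44)² = 24.57 W m⁻².
The effective emission temperature is T_e = [S(1−α)/(4σ)]^¼ = 80.78 K.
Layer-by-layer balance gives σT_s⁴ = (N+1)σT_e⁴, so T_s = 5^¼·80.78 = 120.8 K.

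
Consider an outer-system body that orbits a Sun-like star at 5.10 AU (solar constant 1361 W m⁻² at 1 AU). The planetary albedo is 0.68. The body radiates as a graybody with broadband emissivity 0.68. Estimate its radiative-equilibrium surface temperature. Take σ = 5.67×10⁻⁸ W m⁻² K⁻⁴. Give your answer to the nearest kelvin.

By the inverse-square law, S = 1361/5.10² = 52.33 W m⁻².
Absorbed flux (global mean): S(1−α)/4 = 52.33·0.32/4 = 4.186 W m⁻².
Equating to εσT⁴ with ε = 0.68: T = (4.186/0.68σ)^(1/4) = 102.1 K.

102 kelvin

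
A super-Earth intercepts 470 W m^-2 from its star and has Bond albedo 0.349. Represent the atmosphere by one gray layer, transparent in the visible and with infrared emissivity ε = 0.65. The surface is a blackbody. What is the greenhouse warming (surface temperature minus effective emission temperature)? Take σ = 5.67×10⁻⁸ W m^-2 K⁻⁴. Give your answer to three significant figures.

19.8 K

Effective emission temperature (TOA balance): σT_e⁴ = S(1−α)/4 = 76.49 W m^-2 → T_e = 191.7 K.
For a single slab of emissivity ε, T_s⁴ = 2T_e⁴/(2−ε); thus T_s = 191.7·(1.481)^(1/4) = 211.4 K.
Greenhouse warming: T_s − T_e = 19.79 K.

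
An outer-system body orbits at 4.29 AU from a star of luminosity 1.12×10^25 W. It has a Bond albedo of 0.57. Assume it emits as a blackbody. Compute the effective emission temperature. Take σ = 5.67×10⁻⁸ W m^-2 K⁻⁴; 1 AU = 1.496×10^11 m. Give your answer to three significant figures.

d = 4.29 × 1.496×10^11 m = 6.418×10^11 m.
Spreading L over a sphere of radius d: S = 1.12×10^25/(4π·6.42×10^11²) = 2.164 W m^-2.
The planet absorbs (1−α)S over its disc πR² and re-emits over 4πR², so the mean absorbed flux is (1−0.57)·2.164/4 = 0.2326 W m^-2.
In equilibrium σT⁴ equals this, so T = 45.01 K.

45.0 K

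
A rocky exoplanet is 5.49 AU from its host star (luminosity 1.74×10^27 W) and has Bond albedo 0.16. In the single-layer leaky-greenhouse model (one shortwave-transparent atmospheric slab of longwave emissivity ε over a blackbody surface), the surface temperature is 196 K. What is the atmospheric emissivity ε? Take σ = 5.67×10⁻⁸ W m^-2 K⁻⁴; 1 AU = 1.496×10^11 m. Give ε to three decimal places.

d = 5.49 × 1.496×10^11 m = 8.213×10^11 m.
Flux at the orbit: S = L/(4πd²) = 1.74×10^27/(4π·(8.21×10^11)²) = 205.3 W m^-2.
First, T_e = [205.3·(1−0.16)/(4σ)]^(1/4) = 166.1 K.
Since (2−ε)/2 = (T_e/T_s)⁴ = 0.5152, ε = 0.9697.

0.970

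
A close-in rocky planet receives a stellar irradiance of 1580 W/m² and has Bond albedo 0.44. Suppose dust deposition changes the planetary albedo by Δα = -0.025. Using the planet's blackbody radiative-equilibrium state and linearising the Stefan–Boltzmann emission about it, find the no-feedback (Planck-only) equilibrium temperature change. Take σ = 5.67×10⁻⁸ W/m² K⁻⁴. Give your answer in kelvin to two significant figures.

Reference equilibrium: T_e = [S(1−α)/(4σ)]^(1/4) = 249.9 K.
The change in absorbed flux is Δ[S(1−α)/4] = −SΔα/4 = 9.875 W/m².
Planck response: λ_P = 4σT_e³ = 4·5.67×10⁻⁸·(249.9)³ = 3.540 W/m²/K.
Hence the no-feedback warming is ΔF/(4σT_e³) = 2.79 K.

2.8 kelvin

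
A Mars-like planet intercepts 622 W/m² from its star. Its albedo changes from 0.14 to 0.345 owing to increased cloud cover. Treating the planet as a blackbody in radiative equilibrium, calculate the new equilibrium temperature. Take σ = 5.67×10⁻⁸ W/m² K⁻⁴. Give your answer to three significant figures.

New equilibrium: T₂ = [(1−0.345)·622.0/(4σ)]^(1/4) = 205.9 K.

206 K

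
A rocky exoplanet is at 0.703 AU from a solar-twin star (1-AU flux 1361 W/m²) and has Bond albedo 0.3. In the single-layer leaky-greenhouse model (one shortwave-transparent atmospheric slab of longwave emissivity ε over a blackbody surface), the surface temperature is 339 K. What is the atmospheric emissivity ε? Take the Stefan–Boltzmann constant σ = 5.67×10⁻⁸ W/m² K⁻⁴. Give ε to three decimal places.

Irradiance scales as 1/d², so S = 1361 W/m² × (1/0.703)² = 2754 W/m².
Effective temperature: T_e = [S(1−α)/(4σ)]^(1/4) = 303.6 K.
T_s⁴ = T_e⁴·2/(2−ε) → ε = 2 − 2(T_e/T_s)⁴ = 2 − 2·(303.6/339)⁴ = 0.7128.

0.713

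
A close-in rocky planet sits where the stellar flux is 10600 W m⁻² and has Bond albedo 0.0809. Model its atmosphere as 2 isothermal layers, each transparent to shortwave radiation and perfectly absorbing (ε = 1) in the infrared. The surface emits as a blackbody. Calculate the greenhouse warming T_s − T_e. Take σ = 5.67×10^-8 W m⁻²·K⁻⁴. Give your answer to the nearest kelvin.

144 K

The effective emission temperature is T_e = [S(1−α)/(4σ)]^¼ = 455.3 K.
T_s = (N+1)^(1/4)·T_e = 599.2 K.
So the greenhouse effect raises the surface by 599.2 − 455.3 = 143.9 K.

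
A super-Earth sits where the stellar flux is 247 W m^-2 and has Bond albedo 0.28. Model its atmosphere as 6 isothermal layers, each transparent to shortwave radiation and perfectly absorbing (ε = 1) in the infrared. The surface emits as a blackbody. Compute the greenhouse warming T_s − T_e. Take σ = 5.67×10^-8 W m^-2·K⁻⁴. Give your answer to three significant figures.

OLR = S(1−α)/4 = 44.46 W m^-2; the top layer radiates at T_e = 167.3 K.
T_s = (N+1)^(1/4)·T_e = 272.2 K.
Warming: T_s − T_e = 104.9 K.

105 K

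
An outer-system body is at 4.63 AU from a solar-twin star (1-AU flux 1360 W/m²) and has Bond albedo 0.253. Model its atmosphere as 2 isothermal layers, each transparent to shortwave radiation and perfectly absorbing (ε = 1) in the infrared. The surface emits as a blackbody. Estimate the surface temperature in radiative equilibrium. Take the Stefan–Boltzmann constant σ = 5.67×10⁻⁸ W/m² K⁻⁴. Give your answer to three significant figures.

By the inverse-square law, S = 1360/4.63² = 63.44 W/m².
Top-of-atmosphere balance: σT_e⁴ = S(1−α)/4 = 11.85 W/m² → T_e = 120.2 K.
For an N-layer opaque stack, T_s⁴ = (N+1)T_e⁴, hence T_s = (3)^(1/4)×120.2 K = 158.2 K.

158 kelvin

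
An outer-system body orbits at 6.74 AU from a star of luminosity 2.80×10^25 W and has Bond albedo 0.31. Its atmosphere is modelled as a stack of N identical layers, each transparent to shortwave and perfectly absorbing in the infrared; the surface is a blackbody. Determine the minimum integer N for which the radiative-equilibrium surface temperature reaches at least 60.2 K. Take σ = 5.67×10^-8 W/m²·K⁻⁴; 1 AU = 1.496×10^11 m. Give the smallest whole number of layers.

Orbital distance: d = 6.74 AU = 1.008×10^12 m.
Spreading L over a sphere of radius d: S = 2.80×10^25/(4π·1.01×10^12²) = 2.192 W/m².
OLR = S(1−α)/4 = 0.3781 W/m²; the top layer radiates at T_e = 50.82 K.
Need (N+1)T_e⁴ ≥ T_s⁴, i.e. N+1 ≥ (60.2/50.82)⁴ = 1.970.
Rounding up, N = 1.

1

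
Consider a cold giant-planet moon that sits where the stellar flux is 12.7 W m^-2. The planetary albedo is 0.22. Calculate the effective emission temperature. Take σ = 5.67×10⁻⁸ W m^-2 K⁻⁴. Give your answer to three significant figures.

Averaging over the sphere, the absorbed flux is S(1−α)/4 = 2.477 W m^-2.
Set σT⁴ = 2.477 → T = (2.477/σ)^(1/4) = 81.29 K.

81.3 K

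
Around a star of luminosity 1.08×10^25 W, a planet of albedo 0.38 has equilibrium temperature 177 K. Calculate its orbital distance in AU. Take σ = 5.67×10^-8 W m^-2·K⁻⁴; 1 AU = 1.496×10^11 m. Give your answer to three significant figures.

0.327 AU

The flux needed for this T is 4σT⁴/(1−0.38) = 359.0 W m^-2.
Then d = [L/(4πS)]^(1/2) = 4.893×10^10 m, i.e. 0.3270 AU.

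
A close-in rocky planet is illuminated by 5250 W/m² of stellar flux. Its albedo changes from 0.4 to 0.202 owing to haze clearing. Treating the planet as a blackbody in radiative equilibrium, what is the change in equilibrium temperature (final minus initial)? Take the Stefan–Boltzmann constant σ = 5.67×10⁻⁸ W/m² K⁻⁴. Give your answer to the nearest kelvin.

With α = 0.4, T₁ = 343.3 K.
With α = 0.202, T₂ = 368.7 K.
Change: 368.7 − 343.3 = 25.37 K.

25 K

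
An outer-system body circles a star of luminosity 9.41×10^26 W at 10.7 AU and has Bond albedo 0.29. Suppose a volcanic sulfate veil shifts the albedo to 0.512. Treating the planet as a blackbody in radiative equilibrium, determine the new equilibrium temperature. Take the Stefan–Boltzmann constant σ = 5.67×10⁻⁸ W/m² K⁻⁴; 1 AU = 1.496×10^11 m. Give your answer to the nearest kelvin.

Orbital distance: d = 10.7 AU = 1.601×10^12 m.
S = L/(4πd²) = 29.22 W/m².
With the new albedo, S(1−α₂)/4 = 3.565 W/m², so T₂ = 89.05 K.

89 K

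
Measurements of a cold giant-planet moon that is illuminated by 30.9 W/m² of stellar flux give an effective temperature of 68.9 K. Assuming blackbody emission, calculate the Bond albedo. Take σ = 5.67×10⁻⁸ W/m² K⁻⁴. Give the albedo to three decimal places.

Rearranging the radiative balance, α = 1 − 4σT⁴/S.
4σT⁴ = 4·5.67×10⁻⁸·(68.9)⁴ = 5.111 W/m².
Hence α = 1 − 5.111/30.90 = 0.8346.

0.835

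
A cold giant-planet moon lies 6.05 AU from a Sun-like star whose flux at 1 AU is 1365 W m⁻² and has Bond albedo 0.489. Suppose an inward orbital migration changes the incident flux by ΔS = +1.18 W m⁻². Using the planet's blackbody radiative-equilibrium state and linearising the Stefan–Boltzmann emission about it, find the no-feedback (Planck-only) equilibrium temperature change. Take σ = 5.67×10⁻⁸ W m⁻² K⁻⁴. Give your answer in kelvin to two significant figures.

Flux at the orbit: S = 1365/(6.05)² = 37.29 W m⁻².
Unperturbed T_e = [37.29·(1−0.489)/(4σ)]^¼ = 95.74 K.
Only a fraction (1−α) is absorbed and it's spread over 4πR², so ΔF = (1−α)ΔS/4 = 0.1507 W m⁻².
The Planck feedback parameter is 4σT_e³ = 0.1990 W m⁻²/K.
Hence the no-feedback warming is ΔF/(4σT_e³) = 0.757 K.

0.76 K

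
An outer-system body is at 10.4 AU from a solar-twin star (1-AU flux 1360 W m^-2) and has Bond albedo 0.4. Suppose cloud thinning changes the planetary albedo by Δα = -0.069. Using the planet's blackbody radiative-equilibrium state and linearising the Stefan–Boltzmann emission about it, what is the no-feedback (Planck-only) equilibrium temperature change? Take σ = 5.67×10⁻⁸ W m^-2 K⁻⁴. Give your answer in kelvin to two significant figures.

By the inverse-square law, S = 1360/10.4² = 12.57 W m^-2.
The baseline emission temperature is T_e = 75.94 K.
TOA radiative forcing: ΔF = −S·Δα/4 = −12.57·(-0.069)/4 = 0.2169 W m^-2.
The Planck feedback parameter is 4σT_e³ = 0.09934 W m^-2/K.
So ΔT₀ = 0.2169/0.09934 = 2.18 K.

2.2 K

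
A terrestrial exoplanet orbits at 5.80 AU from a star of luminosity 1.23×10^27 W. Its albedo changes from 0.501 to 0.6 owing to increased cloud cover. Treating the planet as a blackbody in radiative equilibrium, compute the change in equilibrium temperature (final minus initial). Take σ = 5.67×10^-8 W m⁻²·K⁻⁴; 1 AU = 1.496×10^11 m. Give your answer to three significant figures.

-6.99 K

Orbital distance: d = 5.80 AU = 8.677×10^11 m.
S = L/(4πd²) = 130.0 W m⁻².
Before: T₁ = [130.0·0.499/(4σ)]^(1/4) = 130.0 K.
After:  T₂ = [130.0·0.4/(4σ)]^(1/4) = 123.1 K.
ΔT = T₂ − T₁ = -6.995 K.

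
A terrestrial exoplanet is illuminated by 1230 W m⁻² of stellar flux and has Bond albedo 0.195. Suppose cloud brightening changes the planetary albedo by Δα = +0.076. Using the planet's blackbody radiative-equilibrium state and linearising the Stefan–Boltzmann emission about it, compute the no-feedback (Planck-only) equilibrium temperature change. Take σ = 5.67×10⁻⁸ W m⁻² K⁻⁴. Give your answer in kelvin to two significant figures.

-6.1 K

Reference equilibrium: T_e = [S(1−α)/(4σ)]^(1/4) = 257.0 K.
ΔF = −(S/4)Δα = −(1230/4)×(+0.076) = -23.37 W m⁻².
Planck response: λ_P = 4σT_e³ = 4·5.67×10⁻⁸·(257.0)³ = 3.852 W m⁻²/K.
Hence the no-feedback warming is ΔF/(4σT_e³) = -6.07 K.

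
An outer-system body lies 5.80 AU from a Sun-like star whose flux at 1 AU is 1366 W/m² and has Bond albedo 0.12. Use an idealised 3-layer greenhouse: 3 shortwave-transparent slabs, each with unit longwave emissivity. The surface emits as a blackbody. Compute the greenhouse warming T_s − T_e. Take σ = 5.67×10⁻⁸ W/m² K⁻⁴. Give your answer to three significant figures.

Flux at the orbit: S = 1366/(5.80)² = 40.61 W/m².
Top-of-atmosphere balance: σT_e⁴ = S(1−α)/4 = 8.933 W/m² → T_e = 112.0 K.
Surface: T_s = (4)^¼·T_e = 158.4 K.
Warming: T_s − T_e = 46.41 K.

46.4 kelvin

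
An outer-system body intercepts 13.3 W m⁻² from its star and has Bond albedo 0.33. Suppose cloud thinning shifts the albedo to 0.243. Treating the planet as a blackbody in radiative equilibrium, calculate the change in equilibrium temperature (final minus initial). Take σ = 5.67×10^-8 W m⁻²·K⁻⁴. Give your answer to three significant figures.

2.45 K

Before: T₁ = [13.30·0.67/(4σ)]^(1/4) = 79.17 K.
Final:   T₂ = [S(1−0.243)/(4σ)]^(1/4) = 81.63 K.
Change: 81.63 − 79.17 = 2.454 K.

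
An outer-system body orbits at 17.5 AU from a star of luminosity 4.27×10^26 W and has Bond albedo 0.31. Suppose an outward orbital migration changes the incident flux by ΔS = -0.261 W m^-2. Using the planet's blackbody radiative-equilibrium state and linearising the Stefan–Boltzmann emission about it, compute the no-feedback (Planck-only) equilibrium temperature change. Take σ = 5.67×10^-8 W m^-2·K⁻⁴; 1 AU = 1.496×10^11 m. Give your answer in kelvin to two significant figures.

Orbital distance: d = 17.5 AU = 2.618×10^12 m.
Spreading L over a sphere of radius d: S = 4.27×10^26/(4π·2.62×10^12²) = 4.958 W m^-2.
Unperturbed T_e = [4.958·(1−0.31)/(4σ)]^¼ = 62.32 K.
ΔF = Δ[S(1−α)]/4 = (1−0.31)·-0.261/4 = -0.04502 W m^-2.
The Planck feedback parameter is 4σT_e³ = 0.05489 W m^-2/K.
ΔT₀ = ΔF/λ_P = -0.04502/0.05489 = -0.820 K.

-0.82 kelvin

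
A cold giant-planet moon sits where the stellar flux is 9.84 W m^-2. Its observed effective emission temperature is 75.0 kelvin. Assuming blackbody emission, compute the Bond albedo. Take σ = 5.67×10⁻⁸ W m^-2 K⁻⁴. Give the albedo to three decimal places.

Rearranging the radiative balance, α = 1 − 4σT⁴/S.
4σT⁴ = 4·5.67×10⁻⁸·(75.0)⁴ = 7.176 W m^-2.
1−α = 7.176/9.840 = 0.7293, so α = 0.2707.

0.271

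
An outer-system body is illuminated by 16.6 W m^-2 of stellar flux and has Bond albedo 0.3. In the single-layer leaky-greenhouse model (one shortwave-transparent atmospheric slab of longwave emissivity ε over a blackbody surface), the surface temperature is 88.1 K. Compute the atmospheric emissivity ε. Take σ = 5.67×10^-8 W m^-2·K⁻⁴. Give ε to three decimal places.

Effective temperature: T_e = [S(1−α)/(4σ)]^(1/4) = 84.60 K.
Inverting T_s⁴ = 2T_e⁴/(2−ε): (T_e/T_s)⁴ = 0.8505, so ε = 2(1 − 0.8505) = 0.2991.

0.299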